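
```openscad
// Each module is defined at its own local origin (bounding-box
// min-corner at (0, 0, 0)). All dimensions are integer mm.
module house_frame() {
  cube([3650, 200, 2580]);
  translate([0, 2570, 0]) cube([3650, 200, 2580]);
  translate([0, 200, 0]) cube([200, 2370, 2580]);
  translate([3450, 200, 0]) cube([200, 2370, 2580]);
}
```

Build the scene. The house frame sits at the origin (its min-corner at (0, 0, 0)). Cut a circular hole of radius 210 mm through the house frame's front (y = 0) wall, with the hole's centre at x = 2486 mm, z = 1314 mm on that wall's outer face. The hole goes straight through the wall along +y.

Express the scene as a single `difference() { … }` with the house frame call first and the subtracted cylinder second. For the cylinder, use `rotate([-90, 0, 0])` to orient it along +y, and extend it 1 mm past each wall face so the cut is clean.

difference() {
  house_frame();
  translate([2486, -1, 1314]) rotate([-90, 0, 0]) cylinder(h = 202, r = 210);
}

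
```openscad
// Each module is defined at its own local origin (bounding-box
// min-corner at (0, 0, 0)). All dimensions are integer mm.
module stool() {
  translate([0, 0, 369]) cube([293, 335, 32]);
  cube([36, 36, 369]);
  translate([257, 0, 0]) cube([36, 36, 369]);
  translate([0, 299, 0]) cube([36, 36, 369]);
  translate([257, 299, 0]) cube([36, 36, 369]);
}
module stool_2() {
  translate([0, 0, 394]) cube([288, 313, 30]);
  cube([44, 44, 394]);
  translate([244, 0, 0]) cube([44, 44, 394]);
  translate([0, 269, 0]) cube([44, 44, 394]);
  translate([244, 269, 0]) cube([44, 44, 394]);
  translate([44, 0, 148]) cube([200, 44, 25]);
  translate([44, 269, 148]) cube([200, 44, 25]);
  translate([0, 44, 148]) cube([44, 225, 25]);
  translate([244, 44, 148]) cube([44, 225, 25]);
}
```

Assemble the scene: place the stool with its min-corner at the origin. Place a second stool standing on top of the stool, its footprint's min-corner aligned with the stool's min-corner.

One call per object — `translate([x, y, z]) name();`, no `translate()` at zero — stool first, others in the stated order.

stool();
translate([0, 0, 401]) stool_2();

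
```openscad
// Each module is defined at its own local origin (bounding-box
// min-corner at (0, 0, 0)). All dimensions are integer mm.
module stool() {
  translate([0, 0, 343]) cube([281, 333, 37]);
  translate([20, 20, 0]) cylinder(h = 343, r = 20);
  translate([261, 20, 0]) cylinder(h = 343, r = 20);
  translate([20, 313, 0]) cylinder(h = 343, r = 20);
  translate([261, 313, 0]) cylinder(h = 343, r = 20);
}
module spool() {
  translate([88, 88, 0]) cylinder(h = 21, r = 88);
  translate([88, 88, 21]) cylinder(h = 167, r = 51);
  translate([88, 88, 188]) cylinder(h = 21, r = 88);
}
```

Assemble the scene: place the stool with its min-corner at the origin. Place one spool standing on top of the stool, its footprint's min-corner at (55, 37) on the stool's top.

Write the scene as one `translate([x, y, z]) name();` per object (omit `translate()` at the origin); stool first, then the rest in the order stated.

stool();
translate([55, 37, 380]) spool();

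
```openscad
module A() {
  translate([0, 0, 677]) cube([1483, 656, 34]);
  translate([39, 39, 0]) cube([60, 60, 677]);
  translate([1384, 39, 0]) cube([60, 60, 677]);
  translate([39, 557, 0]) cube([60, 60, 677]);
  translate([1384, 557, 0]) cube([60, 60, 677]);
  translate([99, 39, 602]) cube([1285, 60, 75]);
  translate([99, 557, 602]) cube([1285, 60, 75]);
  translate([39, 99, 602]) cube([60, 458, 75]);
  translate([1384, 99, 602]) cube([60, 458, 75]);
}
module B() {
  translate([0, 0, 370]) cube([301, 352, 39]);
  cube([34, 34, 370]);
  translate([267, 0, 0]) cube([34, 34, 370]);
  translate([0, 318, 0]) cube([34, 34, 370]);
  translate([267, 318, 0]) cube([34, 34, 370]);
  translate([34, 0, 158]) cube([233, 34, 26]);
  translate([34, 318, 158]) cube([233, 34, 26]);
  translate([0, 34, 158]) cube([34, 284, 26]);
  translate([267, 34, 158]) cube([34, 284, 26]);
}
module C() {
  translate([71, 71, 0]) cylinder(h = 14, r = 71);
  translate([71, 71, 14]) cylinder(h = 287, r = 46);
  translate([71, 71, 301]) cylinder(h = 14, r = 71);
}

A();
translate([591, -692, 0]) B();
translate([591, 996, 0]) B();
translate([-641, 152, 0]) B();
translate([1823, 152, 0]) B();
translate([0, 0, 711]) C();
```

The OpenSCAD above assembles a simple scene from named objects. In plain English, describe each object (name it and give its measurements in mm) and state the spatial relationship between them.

A is a table with a 1483×656 mm rectangular top, 34 mm thick, top surface at z = 711 mm, supported by four 60×60 mm square legs, each inset 39 mm from the nearest pair of top edges, running from the floor. Four apron rails, 60 mm thick and 75 mm tall, run between adjacent legs with their top edges flush with the underside of the top and their outer faces flush with the legs' outer faces.

B is a simple wooden stool: a rectangular seat 301 mm (x) by 352 mm (y), 39 mm thick, top face at z = 409 mm, on four square legs, each 34×34 mm in cross-section. The legs rest on z = 0, each flush with a corner of the seat. Four stretchers, 34 mm wide and 26 mm tall, connect adjacent legs with their undersides at z = 158 mm, each running between the inner faces of the legs it joins and aligned with the legs' outer faces on the other axis.

C is a spool: two coaxial disc flanges of radius 71 mm and thickness 14 mm, joined by a core cylinder of radius 46 mm and height 287 mm. The lower flange rests on z = 0 and the three cylinders share a vertical axis.

Four stools sit around the table at the −y, +y, −x, +x sides. The spool is on top of the table.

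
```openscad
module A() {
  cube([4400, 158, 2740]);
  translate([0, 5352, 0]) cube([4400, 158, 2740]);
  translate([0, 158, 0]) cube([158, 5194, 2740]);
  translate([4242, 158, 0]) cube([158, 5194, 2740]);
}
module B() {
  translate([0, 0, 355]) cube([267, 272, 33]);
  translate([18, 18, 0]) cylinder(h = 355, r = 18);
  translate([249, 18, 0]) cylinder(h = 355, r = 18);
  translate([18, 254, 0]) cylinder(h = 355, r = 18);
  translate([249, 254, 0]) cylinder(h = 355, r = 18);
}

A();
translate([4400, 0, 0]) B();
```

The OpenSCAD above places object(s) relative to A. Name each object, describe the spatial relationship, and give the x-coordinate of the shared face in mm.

The house frame's +x face and the stool's −x face are both at x = 4400 mm.

A is a house frame. B is a stool. The stool is against the house frame's +x side, with their −y faces flush. The x-coordinate of the shared face is 4400 mm.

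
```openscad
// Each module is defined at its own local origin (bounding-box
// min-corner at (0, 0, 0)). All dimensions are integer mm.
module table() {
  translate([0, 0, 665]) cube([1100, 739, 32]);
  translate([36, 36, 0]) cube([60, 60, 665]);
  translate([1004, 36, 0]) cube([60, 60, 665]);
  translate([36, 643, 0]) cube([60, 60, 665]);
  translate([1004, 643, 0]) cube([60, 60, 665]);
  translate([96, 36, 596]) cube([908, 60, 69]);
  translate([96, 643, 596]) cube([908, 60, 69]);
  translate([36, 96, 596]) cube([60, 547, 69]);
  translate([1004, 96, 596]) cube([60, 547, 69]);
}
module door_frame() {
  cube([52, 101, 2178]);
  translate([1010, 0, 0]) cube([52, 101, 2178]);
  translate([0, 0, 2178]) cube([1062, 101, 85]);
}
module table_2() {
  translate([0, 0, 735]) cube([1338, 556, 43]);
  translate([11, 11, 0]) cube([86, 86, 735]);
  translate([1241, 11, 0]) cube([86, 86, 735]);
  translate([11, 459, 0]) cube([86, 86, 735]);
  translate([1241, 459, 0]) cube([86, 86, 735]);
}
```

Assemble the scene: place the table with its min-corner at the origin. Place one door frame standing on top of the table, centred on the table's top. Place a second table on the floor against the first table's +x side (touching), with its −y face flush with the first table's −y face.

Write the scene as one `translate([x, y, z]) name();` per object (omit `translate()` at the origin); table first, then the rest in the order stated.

table();
translate([19, 319, 697]) door_frame();
translate([1100, 0, 0]) table_2();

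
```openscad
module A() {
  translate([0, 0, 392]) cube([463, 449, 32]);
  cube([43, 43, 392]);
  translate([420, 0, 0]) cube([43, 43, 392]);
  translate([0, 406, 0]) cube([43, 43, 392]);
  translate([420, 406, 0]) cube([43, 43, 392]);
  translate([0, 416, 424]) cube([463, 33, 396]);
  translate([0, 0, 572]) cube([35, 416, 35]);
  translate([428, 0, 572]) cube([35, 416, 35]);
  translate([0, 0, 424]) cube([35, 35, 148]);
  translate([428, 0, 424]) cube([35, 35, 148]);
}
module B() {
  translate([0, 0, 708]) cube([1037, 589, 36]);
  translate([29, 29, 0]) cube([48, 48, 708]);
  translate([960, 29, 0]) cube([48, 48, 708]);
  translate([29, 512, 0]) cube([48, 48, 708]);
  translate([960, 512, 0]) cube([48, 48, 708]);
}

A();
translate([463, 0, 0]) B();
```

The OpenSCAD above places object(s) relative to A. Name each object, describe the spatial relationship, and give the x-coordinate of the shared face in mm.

The chair's +x face and the table's −x face are both at x = 463 mm.

A is a chair. B is a table. The table is against the chair's +x side, with their −y faces flush. The x-coordinate of the shared face is 463 mm.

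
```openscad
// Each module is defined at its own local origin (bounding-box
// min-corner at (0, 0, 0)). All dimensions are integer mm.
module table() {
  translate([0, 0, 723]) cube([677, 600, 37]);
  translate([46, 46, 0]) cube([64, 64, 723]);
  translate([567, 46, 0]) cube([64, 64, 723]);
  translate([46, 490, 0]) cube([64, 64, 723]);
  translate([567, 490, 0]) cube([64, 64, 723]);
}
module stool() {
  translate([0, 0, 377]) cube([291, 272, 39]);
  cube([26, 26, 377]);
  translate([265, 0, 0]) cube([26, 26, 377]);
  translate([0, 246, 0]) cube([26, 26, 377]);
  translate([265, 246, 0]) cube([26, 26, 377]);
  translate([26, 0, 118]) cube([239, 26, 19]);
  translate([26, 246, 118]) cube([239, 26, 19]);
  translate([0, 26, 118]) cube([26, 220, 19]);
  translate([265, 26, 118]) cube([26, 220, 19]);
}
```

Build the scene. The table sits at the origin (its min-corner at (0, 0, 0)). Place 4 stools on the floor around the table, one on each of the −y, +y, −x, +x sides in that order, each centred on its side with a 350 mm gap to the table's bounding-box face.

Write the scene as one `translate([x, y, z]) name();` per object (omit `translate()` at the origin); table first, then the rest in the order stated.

table();
translate([193, -622, 0]) stool();
translate([193, 950, 0]) stool();
translate([-641, 164, 0]) stool();
translate([1027, 164, 0]) stool();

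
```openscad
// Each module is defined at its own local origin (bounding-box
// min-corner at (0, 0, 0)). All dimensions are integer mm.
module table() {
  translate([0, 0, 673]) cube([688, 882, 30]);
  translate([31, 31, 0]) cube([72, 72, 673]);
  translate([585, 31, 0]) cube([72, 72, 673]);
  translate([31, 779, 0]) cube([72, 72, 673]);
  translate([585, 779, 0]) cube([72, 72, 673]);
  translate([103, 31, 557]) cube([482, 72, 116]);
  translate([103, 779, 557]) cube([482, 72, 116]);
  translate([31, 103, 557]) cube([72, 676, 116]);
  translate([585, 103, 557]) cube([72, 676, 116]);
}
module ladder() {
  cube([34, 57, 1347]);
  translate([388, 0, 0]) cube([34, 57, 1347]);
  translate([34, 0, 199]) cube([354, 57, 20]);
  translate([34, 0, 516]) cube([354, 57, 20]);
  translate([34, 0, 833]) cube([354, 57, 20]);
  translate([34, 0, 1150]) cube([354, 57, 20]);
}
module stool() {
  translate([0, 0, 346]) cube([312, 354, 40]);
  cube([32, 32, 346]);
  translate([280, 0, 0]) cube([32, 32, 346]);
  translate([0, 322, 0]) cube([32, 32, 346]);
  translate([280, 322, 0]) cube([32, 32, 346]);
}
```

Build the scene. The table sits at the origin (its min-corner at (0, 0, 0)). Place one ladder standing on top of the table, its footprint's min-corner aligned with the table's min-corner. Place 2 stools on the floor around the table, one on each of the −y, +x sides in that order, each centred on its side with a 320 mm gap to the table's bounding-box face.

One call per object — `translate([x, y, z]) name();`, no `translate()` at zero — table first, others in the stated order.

table();
translate([0, 0, 703]) ladder();
translate([188, -674, 0]) stool();
translate([1008, 264, 0]) stool();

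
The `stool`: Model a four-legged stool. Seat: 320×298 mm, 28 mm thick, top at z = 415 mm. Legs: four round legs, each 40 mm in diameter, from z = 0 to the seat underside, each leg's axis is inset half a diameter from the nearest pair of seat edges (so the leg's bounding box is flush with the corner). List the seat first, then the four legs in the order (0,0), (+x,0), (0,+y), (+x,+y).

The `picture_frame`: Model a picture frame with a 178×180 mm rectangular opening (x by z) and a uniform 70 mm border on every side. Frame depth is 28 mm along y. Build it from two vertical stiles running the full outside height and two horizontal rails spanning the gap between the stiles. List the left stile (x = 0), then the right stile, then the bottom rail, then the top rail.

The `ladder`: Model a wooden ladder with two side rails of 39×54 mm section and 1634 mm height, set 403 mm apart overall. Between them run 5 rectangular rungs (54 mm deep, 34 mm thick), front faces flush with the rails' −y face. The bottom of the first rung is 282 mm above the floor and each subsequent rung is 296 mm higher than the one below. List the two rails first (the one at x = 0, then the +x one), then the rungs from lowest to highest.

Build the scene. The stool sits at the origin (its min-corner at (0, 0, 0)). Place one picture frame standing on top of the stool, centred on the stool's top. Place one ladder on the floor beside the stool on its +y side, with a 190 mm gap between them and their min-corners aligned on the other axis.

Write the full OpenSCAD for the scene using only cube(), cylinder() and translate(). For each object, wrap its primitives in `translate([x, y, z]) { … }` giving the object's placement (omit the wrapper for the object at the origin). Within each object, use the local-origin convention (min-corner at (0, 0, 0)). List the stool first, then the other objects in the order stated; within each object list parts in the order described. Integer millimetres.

translate([0, 0, 387]) cube([320, 298, 28]);
translate([20, 20, 0]) cylinder(h = 387, r = 20);
translate([300, 20, 0]) cylinder(h = 387, r = 20);
translate([20, 278, 0]) cylinder(h = 387, r = 20);
translate([300, 278, 0]) cylinder(h = 387, r = 20);
translate([1, 135, 415]) {
  cube([70, 28, 320]);
  translate([248, 0, 0]) cube([70, 28, 320]);
  translate([70, 0, 0]) cube([178, 28, 70]);
  translate([70, 0, 250]) cube([178, 28, 70]);
}
translate([0, 488, 0]) {
  cube([39, 54, 1634]);
  translate([364, 0, 0]) cube([39, 54, 1634]);
  translate([39, 0, 282]) cube([325, 54, 34]);
  translate([39, 0, 578]) cube([325, 54, 34]);
  translate([39, 0, 874]) cube([325, 54, 34]);
  translate([39, 0, 1170]) cube([325, 54, 34]);
  translate([39, 0, 1466]) cube([325, 54, 34]);
}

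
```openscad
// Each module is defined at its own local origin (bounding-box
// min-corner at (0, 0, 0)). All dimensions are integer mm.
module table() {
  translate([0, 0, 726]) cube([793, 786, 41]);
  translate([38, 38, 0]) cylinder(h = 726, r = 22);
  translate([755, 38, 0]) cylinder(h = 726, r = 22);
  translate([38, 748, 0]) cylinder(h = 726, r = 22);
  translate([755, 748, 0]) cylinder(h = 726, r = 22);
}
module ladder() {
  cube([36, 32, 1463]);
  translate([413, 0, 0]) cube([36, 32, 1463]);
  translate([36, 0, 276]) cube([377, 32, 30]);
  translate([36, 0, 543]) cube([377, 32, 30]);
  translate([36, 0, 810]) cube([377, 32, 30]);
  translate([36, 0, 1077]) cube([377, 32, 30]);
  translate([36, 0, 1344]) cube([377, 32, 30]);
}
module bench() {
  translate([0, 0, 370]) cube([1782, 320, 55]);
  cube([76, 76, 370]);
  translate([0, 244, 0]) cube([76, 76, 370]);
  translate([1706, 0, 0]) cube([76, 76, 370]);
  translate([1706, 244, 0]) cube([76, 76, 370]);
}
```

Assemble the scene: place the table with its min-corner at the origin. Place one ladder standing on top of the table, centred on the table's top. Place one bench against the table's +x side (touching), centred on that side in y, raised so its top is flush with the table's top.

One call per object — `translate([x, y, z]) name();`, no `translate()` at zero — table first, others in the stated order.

table();
translate([172, 377, 767]) ladder();
translate([793, 233, 342]) bench();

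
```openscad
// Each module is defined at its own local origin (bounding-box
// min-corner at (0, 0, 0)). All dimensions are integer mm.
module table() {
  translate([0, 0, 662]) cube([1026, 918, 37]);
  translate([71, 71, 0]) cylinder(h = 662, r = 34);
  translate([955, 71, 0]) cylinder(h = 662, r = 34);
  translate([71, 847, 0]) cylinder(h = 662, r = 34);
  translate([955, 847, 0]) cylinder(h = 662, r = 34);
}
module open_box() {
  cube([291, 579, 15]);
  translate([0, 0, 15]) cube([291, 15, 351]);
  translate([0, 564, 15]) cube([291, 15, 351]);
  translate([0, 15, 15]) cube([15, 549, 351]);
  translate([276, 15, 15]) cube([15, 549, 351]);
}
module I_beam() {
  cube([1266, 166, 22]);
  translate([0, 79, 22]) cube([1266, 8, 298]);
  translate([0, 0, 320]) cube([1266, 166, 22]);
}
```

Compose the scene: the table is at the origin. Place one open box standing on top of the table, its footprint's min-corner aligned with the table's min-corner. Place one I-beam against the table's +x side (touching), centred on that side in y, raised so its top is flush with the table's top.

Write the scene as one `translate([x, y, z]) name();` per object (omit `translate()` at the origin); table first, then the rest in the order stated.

table();
translate([0, 0, 699]) open_box();
translate([1026, 376, 357]) I_beam();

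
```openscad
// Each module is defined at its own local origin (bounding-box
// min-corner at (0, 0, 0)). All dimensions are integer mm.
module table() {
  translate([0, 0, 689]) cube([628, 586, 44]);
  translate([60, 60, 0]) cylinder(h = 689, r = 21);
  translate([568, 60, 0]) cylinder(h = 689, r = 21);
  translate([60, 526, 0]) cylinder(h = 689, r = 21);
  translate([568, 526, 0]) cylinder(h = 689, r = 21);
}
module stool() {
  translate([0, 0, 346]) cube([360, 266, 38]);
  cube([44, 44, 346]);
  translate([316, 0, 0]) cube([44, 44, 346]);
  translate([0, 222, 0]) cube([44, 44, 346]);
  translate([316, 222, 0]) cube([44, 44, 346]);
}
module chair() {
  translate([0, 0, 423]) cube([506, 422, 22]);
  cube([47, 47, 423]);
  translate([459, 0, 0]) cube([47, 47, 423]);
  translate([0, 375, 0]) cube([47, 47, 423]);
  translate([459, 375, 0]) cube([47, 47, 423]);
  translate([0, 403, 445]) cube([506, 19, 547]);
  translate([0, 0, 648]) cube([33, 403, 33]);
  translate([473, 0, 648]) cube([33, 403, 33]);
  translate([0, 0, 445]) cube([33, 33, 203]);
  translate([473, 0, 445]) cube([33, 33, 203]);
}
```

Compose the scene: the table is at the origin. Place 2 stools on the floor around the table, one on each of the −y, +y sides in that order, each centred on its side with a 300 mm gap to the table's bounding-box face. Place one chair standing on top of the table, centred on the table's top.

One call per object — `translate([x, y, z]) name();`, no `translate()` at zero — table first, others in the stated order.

table();
translate([134, -566, 0]) stool();
translate([134, 886, 0]) stool();
translate([61, 82, 733]) chair();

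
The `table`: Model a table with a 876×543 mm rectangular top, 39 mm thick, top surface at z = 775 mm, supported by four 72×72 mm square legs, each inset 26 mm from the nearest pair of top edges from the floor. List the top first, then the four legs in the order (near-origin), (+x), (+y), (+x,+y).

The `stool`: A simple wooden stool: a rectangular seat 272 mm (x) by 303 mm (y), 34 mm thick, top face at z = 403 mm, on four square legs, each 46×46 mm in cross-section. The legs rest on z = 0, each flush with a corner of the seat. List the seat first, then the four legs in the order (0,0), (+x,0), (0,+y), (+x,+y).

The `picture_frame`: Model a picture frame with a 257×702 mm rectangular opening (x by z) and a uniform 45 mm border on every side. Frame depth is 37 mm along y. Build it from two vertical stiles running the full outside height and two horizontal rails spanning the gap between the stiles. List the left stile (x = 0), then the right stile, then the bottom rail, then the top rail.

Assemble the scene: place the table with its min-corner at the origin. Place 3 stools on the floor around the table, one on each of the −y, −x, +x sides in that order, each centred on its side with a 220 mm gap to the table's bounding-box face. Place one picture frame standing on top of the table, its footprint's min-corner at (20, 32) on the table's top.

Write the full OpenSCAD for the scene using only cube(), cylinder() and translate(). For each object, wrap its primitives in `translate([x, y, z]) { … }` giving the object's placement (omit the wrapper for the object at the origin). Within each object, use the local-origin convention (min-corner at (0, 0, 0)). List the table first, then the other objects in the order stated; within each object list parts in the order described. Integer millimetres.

translate([0, 0, 736]) cube([876, 543, 39]);
translate([26, 26, 0]) cube([72, 72, 736]);
translate([778, 26, 0]) cube([72, 72, 736]);
translate([26, 445, 0]) cube([72, 72, 736]);
translate([778, 445, 0]) cube([72, 72, 736]);
translate([302, -523, 0]) {
  translate([0, 0, 369]) cube([272, 303, 34]);
  cube([46, 46, 369]);
  translate([226, 0, 0]) cube([46, 46, 369]);
  translate([0, 257, 0]) cube([46, 46, 369]);
  translate([226, 257, 0]) cube([46, 46, 369]);
}
translate([-492, 120, 0]) {
  translate([0, 0, 369]) cube([272, 303, 34]);
  cube([46, 46, 369]);
  translate([226, 0, 0]) cube([46, 46, 369]);
  translate([0, 257, 0]) cube([46, 46, 369]);
  translate([226, 257, 0]) cube([46, 46, 369]);
}
translate([1096, 120, 0]) {
  translate([0, 0, 369]) cube([272, 303, 34]);
  cube([46, 46, 369]);
  translate([226, 0, 0]) cube([46, 46, 369]);
  translate([0, 257, 0]) cube([46, 46, 369]);
  translate([226, 257, 0]) cube([46, 46, 369]);
}
translate([20, 32, 775]) {
  cube([45, 37, 792]);
  translate([302, 0, 0]) cube([45, 37, 792]);
  translate([45, 0, 0]) cube([257, 37, 45]);
  translate([45, 0, 747]) cube([257, 37, 45]);
}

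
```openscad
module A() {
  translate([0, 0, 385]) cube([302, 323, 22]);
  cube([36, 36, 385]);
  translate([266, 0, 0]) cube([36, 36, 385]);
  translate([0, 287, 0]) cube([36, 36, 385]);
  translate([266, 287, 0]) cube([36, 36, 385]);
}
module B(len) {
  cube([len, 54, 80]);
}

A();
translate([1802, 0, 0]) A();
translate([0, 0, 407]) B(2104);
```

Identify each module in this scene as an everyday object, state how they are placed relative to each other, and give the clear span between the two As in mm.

A is a stool. B is a beam. A beam spans the tops of two stools. The clear span between the two stools is 1500 mm.

Second stool starts at x = 1802; first ends at x = 302; clear span = 1802 − 302 = 1500 mm.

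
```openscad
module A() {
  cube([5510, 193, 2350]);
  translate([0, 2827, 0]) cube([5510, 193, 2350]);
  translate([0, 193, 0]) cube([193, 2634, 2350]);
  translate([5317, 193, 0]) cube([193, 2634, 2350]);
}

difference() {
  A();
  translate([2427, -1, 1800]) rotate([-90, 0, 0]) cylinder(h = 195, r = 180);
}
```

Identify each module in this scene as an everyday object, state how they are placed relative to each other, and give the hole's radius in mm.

The subtracted cylinder has r = 180 mm.

A is a house frame. The house frame has a circular hole through its front wall. The hole's radius is 180 mm.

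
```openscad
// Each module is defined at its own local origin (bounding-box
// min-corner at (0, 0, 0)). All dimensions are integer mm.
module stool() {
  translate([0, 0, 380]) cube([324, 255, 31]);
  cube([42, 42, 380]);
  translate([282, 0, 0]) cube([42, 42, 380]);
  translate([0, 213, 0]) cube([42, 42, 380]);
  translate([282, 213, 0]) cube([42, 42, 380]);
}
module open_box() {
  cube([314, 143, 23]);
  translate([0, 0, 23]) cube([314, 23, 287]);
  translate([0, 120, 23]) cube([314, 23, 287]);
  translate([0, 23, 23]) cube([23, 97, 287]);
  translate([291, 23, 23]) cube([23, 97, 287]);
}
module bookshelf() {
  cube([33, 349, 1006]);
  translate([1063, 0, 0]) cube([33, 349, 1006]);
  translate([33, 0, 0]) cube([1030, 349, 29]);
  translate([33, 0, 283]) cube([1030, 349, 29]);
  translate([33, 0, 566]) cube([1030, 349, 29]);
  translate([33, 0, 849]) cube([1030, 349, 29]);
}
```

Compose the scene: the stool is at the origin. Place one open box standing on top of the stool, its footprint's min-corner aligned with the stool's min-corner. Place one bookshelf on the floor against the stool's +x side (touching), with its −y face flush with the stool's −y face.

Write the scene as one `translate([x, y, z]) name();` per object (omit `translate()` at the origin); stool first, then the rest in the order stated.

stool();
translate([0, 0, 411]) open_box();
translate([324, 0, 0]) bookshelf();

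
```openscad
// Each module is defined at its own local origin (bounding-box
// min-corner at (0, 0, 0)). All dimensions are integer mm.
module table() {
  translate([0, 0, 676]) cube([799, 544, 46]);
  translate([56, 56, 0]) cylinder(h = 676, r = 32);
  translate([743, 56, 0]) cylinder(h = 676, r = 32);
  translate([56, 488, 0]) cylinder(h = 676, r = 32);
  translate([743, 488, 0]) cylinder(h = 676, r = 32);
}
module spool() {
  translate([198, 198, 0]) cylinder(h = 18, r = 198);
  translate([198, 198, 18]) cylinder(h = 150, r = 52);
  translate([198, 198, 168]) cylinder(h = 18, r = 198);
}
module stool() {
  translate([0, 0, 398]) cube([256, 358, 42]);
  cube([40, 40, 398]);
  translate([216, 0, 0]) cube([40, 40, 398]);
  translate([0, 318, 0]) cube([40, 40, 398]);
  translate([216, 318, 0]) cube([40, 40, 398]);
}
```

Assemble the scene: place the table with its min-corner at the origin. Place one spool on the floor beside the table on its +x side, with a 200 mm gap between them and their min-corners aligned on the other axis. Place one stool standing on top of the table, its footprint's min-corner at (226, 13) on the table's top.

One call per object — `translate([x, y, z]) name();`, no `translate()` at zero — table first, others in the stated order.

table();
translate([999, 0, 0]) spool();
translate([226, 13, 722]) stool();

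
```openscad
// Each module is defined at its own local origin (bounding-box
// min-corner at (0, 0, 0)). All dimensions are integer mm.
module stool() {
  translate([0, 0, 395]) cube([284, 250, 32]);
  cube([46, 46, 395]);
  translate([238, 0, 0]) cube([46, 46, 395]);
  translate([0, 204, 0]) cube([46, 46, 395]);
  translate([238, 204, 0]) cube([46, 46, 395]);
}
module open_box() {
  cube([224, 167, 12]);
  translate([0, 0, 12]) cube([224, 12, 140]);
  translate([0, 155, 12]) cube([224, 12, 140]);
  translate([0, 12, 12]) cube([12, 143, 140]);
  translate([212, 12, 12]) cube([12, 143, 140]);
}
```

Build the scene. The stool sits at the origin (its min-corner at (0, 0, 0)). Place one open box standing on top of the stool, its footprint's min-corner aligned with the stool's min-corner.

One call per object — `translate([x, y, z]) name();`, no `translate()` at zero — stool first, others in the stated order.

stool();
translate([0, 0, 427]) open_box();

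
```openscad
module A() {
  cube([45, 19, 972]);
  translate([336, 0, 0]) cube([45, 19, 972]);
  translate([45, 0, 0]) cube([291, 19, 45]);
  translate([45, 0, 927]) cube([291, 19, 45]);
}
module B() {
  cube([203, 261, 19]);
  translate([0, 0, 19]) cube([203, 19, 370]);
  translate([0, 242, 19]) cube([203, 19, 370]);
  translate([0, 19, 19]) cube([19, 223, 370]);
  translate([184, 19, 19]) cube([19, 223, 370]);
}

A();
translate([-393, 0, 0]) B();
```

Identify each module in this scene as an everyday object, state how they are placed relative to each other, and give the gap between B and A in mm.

The open box's nearest face is 190 mm from the picture frame's −x face.

A is a picture frame. B is an open box. The open box is on the floor beside the picture frame on its −x side. The gap between the open box and the picture frame is 190 mm.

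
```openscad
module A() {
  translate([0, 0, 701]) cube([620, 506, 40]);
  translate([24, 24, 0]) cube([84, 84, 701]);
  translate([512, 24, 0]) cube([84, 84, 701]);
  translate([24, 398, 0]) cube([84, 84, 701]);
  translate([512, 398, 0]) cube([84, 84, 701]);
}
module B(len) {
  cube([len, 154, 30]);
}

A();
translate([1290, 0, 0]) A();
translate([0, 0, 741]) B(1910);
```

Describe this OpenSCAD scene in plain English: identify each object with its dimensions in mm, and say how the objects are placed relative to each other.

A is a table: top 620 mm (x) × 506 mm (y), 40 mm thick, upper face at z = 741 mm, on four 84×84 mm square legs, each inset 24 mm from the nearest pair of top edges, running from z = 0 to the bottom of the top.

B is a rectangular beam 1910 mm long (x), 154 mm deep (y), 30 mm thick (z).

The beam spans the tops of two tables placed 670 mm apart, resting at z = 741 mm.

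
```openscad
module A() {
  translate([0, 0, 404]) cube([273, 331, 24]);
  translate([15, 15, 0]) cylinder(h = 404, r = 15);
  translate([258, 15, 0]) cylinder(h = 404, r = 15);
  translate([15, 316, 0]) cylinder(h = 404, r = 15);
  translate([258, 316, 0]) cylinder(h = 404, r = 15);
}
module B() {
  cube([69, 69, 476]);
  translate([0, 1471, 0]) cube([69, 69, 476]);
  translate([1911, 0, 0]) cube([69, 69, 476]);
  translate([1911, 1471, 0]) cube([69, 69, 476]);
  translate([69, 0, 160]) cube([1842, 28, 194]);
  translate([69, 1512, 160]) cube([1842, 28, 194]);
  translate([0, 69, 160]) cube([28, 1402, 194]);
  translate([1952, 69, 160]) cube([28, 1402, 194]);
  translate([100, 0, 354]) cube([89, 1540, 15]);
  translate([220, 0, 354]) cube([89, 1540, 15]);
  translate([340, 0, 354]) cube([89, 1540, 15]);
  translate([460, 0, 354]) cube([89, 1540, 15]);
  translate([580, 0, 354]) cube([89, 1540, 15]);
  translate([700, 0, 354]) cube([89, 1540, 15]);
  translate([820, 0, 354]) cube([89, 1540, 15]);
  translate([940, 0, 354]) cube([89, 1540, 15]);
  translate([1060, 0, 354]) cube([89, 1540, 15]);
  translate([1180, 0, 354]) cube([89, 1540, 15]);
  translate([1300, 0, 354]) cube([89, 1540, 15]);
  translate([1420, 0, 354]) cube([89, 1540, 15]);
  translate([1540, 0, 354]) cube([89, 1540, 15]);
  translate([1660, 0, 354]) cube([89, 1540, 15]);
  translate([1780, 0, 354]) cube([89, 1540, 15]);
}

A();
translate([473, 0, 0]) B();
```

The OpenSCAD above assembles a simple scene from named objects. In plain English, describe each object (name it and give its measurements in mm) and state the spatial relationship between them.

A is a four-legged stool. The seat is a 273×331×24 mm slab whose top surface is at z = 428 mm; four round legs, each 30 mm in diameter, run from the floor (z = 0) to the underside of the seat, each leg's axis is inset half a diameter from the nearest pair of seat edges (so the leg's bounding box is flush with the corner).

B is a bed frame 1980 mm long (x) by 1540 mm wide (y). Four 69×69 mm corner posts, 476 mm tall, at the corners of the footprint. Four rails of 28 mm thickness and 194 mm height run between adjacent posts with their undersides at z = 160 mm, their outer faces flush with the outside of the frame (the two x-running rails run between the posts' inner faces; the two y-running rails run between the posts' inner faces). 15 slats, each 89 mm wide (x) and 15 mm thick, lie across the top of the two x-running rails, running the full 1540 mm width of the frame in y; the slats are evenly spaced along x between the inner faces of the end posts with equal gaps (rounded down to the nearest mm) at the −x end and between each pair — any rounding remainder accumulates at the +x end.

The bed frame is on the floor beside the stool on its +x side.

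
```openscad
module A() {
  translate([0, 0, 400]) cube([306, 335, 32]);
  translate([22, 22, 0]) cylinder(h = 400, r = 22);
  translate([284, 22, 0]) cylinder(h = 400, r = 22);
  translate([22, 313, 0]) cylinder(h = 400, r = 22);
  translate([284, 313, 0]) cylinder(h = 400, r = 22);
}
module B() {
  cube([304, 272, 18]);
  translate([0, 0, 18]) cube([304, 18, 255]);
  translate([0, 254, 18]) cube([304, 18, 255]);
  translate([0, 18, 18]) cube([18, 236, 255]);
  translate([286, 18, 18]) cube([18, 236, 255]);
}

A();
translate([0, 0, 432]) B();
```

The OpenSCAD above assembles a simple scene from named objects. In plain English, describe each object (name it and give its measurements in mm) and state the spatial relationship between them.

A is a simple wooden stool: a rectangular seat 306 mm (x) by 335 mm (y), 32 mm thick, top face at z = 432 mm, on four round legs, each 44 mm in diameter. The legs rest on z = 0, each leg's axis is inset half a diameter from the nearest pair of seat edges (so the leg's bounding box is flush with the corner).

B is an open storage box with external size 304×272×273 mm and wall thickness 18 mm (the base is also 18 mm thick). The base covers the whole footprint; the four walls stand on the base, with the y-facing walls full-width and the x-facing walls fitting between their inner faces.

The open box is on top of the stool.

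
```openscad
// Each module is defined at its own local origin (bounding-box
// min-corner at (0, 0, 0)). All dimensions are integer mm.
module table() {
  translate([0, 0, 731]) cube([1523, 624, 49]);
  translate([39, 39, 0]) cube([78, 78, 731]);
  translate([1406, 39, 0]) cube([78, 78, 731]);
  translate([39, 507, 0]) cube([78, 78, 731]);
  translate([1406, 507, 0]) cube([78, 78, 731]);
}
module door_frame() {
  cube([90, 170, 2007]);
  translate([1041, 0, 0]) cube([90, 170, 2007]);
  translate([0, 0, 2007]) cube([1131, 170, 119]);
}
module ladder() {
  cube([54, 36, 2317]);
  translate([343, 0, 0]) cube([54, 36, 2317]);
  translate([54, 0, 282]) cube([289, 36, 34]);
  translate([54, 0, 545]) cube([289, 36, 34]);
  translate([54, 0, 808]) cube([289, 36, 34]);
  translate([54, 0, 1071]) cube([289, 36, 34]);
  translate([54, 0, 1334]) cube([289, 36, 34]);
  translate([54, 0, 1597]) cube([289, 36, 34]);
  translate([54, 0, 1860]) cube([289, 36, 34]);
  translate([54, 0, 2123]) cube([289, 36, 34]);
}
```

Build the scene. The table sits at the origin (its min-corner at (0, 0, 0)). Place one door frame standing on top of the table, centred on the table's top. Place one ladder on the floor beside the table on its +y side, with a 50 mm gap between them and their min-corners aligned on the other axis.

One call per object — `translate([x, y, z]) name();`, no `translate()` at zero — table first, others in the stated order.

table();
translate([196, 227, 780]) door_frame();
translate([0, 674, 0]) ladder();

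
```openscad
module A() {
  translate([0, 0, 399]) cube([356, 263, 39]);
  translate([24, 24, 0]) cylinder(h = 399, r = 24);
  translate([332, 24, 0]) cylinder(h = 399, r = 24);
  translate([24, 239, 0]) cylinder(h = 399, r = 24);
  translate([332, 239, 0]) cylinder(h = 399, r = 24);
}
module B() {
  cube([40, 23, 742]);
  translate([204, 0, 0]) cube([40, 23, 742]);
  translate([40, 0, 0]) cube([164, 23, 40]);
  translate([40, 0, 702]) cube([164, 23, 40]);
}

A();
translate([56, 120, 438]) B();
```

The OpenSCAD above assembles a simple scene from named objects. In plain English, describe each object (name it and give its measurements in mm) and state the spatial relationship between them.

A is a four-legged stool. The seat is a 356×263×39 mm slab whose top surface is at z = 438 mm; four round legs, each 48 mm in diameter, run from the floor (z = 0) to the underside of the seat, each leg's axis is inset half a diameter from the nearest pair of seat edges (so the leg's bounding box is flush with the corner).

B is a rectangular picture frame lying in the x–z plane (depth along y). The opening is 164 mm wide (x) by 662 mm tall (z), surrounded by a border 40 mm wide on all four sides. The frame is 23 mm deep and is made of two full-height vertical stiles with two horizontal rails fitted between them.

The picture frame is on top of the stool, centred.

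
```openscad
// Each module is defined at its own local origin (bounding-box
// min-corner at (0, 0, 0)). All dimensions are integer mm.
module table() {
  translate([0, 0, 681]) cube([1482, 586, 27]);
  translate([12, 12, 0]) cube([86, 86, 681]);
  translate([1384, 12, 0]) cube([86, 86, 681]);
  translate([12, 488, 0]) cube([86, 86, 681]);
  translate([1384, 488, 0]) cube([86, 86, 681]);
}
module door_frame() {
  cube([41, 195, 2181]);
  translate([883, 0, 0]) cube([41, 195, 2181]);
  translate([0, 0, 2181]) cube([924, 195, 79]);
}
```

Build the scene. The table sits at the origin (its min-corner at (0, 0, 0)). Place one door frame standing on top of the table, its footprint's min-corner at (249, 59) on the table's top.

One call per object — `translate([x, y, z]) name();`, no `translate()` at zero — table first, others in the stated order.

table();
translate([249, 59, 708]) door_frame();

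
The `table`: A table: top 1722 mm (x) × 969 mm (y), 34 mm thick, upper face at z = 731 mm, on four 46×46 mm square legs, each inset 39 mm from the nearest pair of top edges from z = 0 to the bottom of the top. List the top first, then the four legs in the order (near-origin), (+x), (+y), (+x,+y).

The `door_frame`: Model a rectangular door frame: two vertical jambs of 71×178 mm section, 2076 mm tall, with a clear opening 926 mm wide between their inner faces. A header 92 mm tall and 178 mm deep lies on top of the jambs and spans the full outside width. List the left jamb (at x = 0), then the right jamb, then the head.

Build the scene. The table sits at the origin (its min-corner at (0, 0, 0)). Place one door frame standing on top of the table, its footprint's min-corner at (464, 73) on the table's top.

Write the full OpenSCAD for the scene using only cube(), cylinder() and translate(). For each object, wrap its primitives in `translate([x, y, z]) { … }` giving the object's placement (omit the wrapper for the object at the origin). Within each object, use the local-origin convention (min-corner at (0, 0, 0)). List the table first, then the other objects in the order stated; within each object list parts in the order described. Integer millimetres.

translate([0, 0, 697]) cube([1722, 969, 34]);
translate([39, 39, 0]) cube([46, 46, 697]);
translate([1637, 39, 0]) cube([46, 46, 697]);
translate([39, 884, 0]) cube([46, 46, 697]);
translate([1637, 884, 0]) cube([46, 46, 697]);
translate([464, 73, 731]) {
  cube([71, 178, 2076]);
  translate([997, 0, 0]) cube([71, 178, 2076]);
  translate([0, 0, 2076]) cube([1068, 178, 92]);
}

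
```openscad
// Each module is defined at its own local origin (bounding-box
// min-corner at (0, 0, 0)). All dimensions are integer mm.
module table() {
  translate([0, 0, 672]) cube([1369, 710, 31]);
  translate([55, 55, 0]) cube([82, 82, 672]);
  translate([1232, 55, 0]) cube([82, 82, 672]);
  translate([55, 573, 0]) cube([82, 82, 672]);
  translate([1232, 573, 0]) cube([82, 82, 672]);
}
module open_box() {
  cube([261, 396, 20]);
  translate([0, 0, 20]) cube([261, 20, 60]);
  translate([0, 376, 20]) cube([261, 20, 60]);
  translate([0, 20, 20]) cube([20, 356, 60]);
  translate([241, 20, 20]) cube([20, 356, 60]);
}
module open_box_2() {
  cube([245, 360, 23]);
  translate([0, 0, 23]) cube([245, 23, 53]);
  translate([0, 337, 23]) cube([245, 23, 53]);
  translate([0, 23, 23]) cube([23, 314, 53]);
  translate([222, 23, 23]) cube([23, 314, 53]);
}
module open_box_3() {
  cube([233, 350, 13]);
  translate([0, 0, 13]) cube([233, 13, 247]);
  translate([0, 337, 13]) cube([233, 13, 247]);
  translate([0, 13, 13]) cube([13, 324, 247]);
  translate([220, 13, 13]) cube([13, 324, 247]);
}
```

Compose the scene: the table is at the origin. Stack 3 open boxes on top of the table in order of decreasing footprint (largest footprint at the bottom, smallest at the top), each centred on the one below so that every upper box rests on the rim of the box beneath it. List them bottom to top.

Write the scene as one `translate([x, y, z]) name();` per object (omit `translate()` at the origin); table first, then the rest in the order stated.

table();
translate([554, 157, 703]) open_box();
translate([562, 175, 783]) open_box_2();
translate([568, 180, 859]) open_box_3();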